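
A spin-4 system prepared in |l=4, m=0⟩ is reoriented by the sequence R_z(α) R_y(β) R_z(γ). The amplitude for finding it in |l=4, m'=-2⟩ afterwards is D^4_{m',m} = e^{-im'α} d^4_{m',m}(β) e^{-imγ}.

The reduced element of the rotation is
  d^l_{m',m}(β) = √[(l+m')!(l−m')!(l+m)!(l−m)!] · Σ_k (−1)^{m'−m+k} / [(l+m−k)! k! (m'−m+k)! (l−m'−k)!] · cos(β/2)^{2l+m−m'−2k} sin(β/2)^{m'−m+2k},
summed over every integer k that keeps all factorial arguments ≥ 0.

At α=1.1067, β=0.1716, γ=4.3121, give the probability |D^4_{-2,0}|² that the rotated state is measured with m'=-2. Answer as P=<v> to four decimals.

P=0.0045

D^4_{-2,0}(1.1067,0.1716,4.3121) = e^{-i·-2·1.1067}·d^4_{-2,0}(0.1716)·e^{-i·0·4.3121}. Compute d first:
c=cos(0.171600/2)=0.996321, s=sin(0.171600/2)=0.085695; N=√[2·720·24·24]=910.735966
The bounds max(0,m−m')=2 and min(l+m,l−m')=4 give 3 terms
  k=2: (−1)^0·910.7360/(96)·0.9963^6·0.0857^2 = +0.068144
  k=3: (−1)^1·910.7360/(36)·0.9963^4·0.0857^4 = -0.001344
  k=4: (−1)^2·910.7360/(96)·0.9963^2·0.0857^6 = +0.000004
d^4_{-2,0}(0.1716) = +0.068144 -0.001344 +0.000004 = +0.066803
|D^4_{-2,0}|² = |d^4_{-2,0}(β)|² = (+0.066803)² = 0.004463 (the z-rotation phases have unit modulus)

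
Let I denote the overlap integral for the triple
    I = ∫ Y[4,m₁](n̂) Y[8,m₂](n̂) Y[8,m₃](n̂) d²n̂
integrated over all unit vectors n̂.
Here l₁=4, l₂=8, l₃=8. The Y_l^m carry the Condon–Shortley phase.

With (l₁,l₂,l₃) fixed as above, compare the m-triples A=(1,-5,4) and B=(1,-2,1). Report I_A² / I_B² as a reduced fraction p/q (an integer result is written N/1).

585/686

l's match ⇒ only the (l;m) 3-j factors differ between A and B.
A: triangle coeff Δ(4,8,8) = 1/185175900; Σ_t [0,3]: t=0:+1/313528320 t=1:−1/174182400 t=2:+1/958003200 t=3:−1/68976230400 = -1/656916480; (3j)²=5/1292 [(4 8 8; 1 -5 4)], sign=-1
B: triangle coeff Δ(4,8,8) = 1/185175900; Σ_t [0,3]: t=0:+1/74649600 t=1:−1/14515200 t=2:+1/23224320 t=3:−1/313528320 = -7/447897600; (3j)²=343/75582 [(4 8 8; 1 -2 1)], sign=+1
I_A²/I_B² = (5/1292)/(343/75582) = 585/686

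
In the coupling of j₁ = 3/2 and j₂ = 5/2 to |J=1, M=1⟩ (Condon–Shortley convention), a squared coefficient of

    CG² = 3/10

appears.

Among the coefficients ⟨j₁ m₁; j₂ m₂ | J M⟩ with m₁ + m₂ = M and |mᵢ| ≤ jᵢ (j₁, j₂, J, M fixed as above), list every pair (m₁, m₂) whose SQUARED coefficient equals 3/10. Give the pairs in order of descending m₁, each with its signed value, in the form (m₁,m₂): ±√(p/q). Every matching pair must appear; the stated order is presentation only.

Admissible pairs with m₁+m₂ = M = 1: (-3/2,5/2), (-1/2,3/2), (1/2,1/2), (3/2,-1/2)
  (m₁,m₂)=(3/2,-1/2): CG² = 1/20, CG = +√(1/20)
  (m₁,m₂)=(1/2,1/2): CG² = 3/20, CG = −√(3/20)
  (m₁,m₂)=(-1/2,3/2): CG² = 3/10, CG = +√(3/10)   ← matches the target
  (m₁,m₂)=(-3/2,5/2): CG² = 1/2, CG = −√(1/2)
Pairs with CG² = 3/10: (-1/2,3/2): +√(3/10)

(-1/2,3/2): +√(3/10)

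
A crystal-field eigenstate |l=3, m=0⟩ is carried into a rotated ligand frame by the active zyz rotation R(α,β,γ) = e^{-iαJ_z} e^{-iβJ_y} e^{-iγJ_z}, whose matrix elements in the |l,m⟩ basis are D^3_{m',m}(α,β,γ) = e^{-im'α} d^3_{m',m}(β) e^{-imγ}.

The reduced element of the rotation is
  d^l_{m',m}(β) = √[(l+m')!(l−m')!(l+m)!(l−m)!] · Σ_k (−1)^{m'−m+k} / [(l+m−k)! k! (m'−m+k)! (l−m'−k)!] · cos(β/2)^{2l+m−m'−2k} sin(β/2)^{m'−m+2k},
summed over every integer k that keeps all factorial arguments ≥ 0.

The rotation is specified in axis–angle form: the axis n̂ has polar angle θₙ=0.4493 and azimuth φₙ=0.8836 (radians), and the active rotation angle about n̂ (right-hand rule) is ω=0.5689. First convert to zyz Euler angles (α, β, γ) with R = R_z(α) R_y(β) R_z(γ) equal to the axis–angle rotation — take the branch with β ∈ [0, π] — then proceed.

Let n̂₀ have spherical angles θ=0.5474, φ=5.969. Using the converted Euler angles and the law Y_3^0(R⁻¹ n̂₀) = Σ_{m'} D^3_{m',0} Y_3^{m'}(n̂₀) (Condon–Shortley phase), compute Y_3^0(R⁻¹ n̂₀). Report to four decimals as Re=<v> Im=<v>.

Axis–angle → zyz. n̂ = (sinθₙcosφₙ, sinθₙsinφₙ, cosθₙ) = (+0.275530, +0.335753, +0.900751), ω = 0.5689.
R = I cosω + sinω [n̂]ₓ + (1−cosω) n̂n̂ᵀ gives
  R = [+0.854451, -0.470669, +0.219963; +0.499811, +0.860250, -0.100795; -0.141782, +0.196064, +0.970287]
β = atan2(√(R₁₃²+R₂₃²), R₃₃) = 0.244382; α = atan2(R₂₃, R₁₃) mod 2π = 5.853502; γ = atan2(R₃₂, −R₃₁) mod 2π = 0.944709
Need the full column D^3_{m',0} for m'=−3..3 at α=5.8535, β=0.2444, γ=0.9447.
cos(β/2)=0.992544, sin(β/2)=0.121887
d^3_{-3,0}: single k=3 term ⇒ +0.007918;  D = +0.002202-0.007606i
d^3_{-2,0}: k∈[2..3] ⇒ +0.078973 -0.001191 = +0.077782;  D = +0.050785-0.058914i
d^3_{-1,0}: k∈[1..3] ⇒ +0.406722 -0.018401 +0.000092 = +0.388414;  D = +0.353106-0.161807i
d^3_{0,0}: k∈[0..3] ⇒ +0.956089 -0.129765 +0.001957 -0.000003 = +0.828278;  D = +0.828278+0.000000i
d^3_{1,0}: k∈[0..2] ⇒ -0.406722 +0.018401 -0.000092 = -0.388414;  D = -0.353106-0.161807i
d^3_{2,0}: k∈[0..1] ⇒ +0.078973 -0.001191 = +0.077782;  D = +0.050785+0.058914i
d^3_{3,0}: single k=0 term ⇒ -0.007918;  D = -0.002202-0.007606i
Y_3^{m'}(θ=0.5474,φ=5.969) and Σ D·Y over m':
  (+0.0022-0.0076i)·(+0.0346+0.0476i)  (+0.0508-0.0589i)·(+0.1912+0.1390i)  (+0.3531-0.1618i)·(+0.4232+0.1375i)  (+0.8283+0.0000i)·(+0.2057+0.0000i)  (-0.3531-0.1618i)·(-0.4232+0.1375i)  (+0.0508+0.0589i)·(+0.1912-0.1390i)  (-0.0022-0.0076i)·(-0.0346+0.0476i)
Y_3^0(R⁻¹ n̂) = +0.550438-0.000000i

Re=0.5504 Im=0.0000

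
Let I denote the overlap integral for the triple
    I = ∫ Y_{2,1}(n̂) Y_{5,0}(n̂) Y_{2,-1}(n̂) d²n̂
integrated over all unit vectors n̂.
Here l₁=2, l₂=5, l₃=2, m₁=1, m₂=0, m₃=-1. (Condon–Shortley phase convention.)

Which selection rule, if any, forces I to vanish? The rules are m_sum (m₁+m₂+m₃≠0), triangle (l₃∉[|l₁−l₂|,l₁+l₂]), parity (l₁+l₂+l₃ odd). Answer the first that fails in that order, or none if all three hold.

Σmᵢ = 0  ✓
l₃∈[|l₁−l₂|,l₁+l₂]=[3,7] required, l₃=2 fails  ✗
Σlᵢ = 9 ⇒ odd

triangle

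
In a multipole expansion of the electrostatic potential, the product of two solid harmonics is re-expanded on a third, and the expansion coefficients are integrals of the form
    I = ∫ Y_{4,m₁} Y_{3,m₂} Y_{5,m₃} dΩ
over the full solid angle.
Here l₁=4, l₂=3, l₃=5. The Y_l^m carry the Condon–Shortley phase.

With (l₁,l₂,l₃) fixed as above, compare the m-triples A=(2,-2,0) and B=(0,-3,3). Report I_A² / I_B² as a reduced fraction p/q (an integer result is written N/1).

16/21

l's match ⇒ only the (l;m) 3-j factors differ between A and B.
A: triangle coeff Δ(4,3,5) = 1/180180; Σ_t [0,1]: t=0:+1/576 t=1:−1/2880 = 1/720; (3j)²=80/3003 [(4 3 5; 2 -2 0)], sign=-1
B: triangle coeff Δ(4,3,5) = 1/180180; Σ_t [0,0]: t=0:+1/2304 = 1/2304; (3j)²=5/143 [(4 3 5; 0 -3 3)], sign=+1
I_A²/I_B² = (80/3003)/(5/143) = 16/21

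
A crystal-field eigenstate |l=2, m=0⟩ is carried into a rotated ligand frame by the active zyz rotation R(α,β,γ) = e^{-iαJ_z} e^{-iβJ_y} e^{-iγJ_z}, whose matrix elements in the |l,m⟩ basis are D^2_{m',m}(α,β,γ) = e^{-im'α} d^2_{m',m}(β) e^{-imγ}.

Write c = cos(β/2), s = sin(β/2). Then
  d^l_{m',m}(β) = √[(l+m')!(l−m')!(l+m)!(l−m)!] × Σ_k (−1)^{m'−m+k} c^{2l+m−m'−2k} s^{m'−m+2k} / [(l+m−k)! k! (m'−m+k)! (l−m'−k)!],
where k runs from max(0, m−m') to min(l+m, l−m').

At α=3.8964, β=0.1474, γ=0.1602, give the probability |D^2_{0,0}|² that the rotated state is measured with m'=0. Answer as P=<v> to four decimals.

P=0.9363

D^2_{0,0}(3.8964,0.1474,0.1602) = e^{-i·0·3.8964}·d^2_{0,0}(0.1474)·e^{-i·0·0.1602}. Compute d first:
With c≡cos(β/2)=0.997285 and s≡sin(β/2)=0.073633, N=[2·2·2·2]^{1/2}=4.000000
k∈{0,1,2} keeps every argument non-negative
  k=0: (−1)^0·4.0000/(4)·0.9973^4·0.0736^0 = +0.989186
  k=1: (−1)^1·4.0000/(1)·0.9973^2·0.0736^2 = -0.021570
  k=2: (−1)^2·4.0000/(4)·0.9973^0·0.0736^4 = +0.000029
d^2_{0,0}(0.1474) = +0.989186 -0.021570 +0.000029 = +0.967645
|D^2_{0,0}|² = |d^2_{0,0}(β)|² = (+0.967645)² = 0.936337 (the z-rotation phases have unit modulus)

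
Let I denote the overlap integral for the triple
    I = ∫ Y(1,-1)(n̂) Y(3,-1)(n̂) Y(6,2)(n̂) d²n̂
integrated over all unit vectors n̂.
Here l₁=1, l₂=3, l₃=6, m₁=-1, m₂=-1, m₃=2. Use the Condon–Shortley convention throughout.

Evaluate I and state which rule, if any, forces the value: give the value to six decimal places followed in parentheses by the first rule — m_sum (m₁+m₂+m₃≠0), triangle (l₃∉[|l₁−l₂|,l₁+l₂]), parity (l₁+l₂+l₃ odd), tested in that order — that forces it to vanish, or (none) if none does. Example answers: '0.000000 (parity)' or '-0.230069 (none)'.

|1−3|≤6≤1+3 violated ⇒ I = 0

0.000000 (triangle)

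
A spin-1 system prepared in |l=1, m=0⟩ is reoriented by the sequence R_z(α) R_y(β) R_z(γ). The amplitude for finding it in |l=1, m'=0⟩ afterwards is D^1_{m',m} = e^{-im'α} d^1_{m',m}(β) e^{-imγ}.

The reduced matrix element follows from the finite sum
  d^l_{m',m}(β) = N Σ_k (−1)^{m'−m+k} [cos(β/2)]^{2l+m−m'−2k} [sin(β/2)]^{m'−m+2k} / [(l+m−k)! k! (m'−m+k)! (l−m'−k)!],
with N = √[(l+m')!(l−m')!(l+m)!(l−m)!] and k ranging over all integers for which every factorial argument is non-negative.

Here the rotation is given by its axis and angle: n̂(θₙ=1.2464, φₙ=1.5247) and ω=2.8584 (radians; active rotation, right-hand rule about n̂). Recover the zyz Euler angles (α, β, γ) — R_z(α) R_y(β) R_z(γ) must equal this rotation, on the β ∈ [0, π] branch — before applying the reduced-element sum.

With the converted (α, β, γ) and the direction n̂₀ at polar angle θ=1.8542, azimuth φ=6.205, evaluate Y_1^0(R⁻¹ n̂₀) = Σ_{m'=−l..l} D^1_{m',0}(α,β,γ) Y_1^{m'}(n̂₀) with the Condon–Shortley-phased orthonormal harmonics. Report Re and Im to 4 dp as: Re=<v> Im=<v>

Axis–angle → zyz. n̂ = (sinθₙcosφₙ, sinθₙsinφₙ, cosθₙ) = (+0.043677, +0.946836, +0.318737), ω = 2.8584.
R = I cosω + sinω [n̂]ₓ + (1−cosω) n̂n̂ᵀ gives
  R = [-0.956429, -0.008000, +0.291856; +0.170124, +0.797121, +0.579358; -0.237279, +0.603766, -0.761029]
β = atan2(√(R₁₃²+R₂₃²), R₃₃) = 2.435694; α = atan2(R₂₃, R₁₃) mod 2π = 1.104148; γ = atan2(R₃₂, −R₃₁) mod 2π = 1.196340
Need the full column D^1_{m',0} for m'=−1..1 at α=1.1041, β=2.4357, γ=1.1963.
cos(β/2)=0.345667, sin(β/2)=0.938357
d^1_{-1,0}: single k=1 term ⇒ +0.458713;  D = +0.206373+0.409668i
d^1_{0,0}: k∈[0..1] ⇒ +0.119486 -0.880514 = -0.761029;  D = -0.761029+0.000000i
d^1_{1,0}: single k=0 term ⇒ -0.458713;  D = -0.206373+0.409668i
Y_1^{m'}(θ=1.8542,φ=6.205) and Σ D·Y over m':
  (+0.2064+0.4097i)·(+0.3307+0.0259i)  (-0.7610+0.0000i)·(-0.1366+0.0000i)  (-0.2064+0.4097i)·(-0.3307+0.0259i)
Y_1^0(R⁻¹ n̂) = +0.219243+0.000000i

Re=0.2192 Im=0.0000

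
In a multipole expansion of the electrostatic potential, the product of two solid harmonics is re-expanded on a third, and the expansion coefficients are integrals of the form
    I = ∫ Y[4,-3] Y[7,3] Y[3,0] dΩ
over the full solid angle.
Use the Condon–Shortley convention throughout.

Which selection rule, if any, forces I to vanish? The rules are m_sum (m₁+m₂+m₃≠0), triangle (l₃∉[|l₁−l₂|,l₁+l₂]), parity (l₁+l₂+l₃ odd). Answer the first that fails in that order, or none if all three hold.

none

azimuthal sum: -3 + 3 + 0 = 0  ✓
3 ≤ 3 ≤ 11 (triangle on l)  ✓
L = 4 + 7 + 3 = 14 (even)  ✓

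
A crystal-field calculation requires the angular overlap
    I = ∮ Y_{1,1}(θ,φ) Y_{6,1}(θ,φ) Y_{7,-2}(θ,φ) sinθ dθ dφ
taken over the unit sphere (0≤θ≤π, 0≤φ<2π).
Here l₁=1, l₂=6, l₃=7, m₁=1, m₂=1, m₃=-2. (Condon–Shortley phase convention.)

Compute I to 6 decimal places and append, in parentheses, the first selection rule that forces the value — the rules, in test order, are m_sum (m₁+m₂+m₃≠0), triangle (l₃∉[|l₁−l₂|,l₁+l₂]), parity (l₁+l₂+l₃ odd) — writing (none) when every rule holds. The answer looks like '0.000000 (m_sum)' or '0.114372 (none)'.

Checks pass: Σm=0; 14 even; l₃=7∈[5,7].
(2·1+1)(2·6+1)(2·7+1) = 585
Δ: 0! 2! 12! / 15! → 1/1365
sum: t=0:+1/518400 = 1/518400
3j²(1 6 7; 0 0 0) = Δ·Π!·Σ² = 7/195  (sign -1)
sum: t=0:+1/1209600 = 1/1209600
3j²(1 6 7; 1 1 -2) = Δ·Π!·Σ² = 12/455  (sign -1)
combine: 4πI² = 585·7/195·12/455 = 36/65
take √, sign +1: I = 0.20993732
No selection rule forces the value: the integral is nonzero (none).

0.209937 (none)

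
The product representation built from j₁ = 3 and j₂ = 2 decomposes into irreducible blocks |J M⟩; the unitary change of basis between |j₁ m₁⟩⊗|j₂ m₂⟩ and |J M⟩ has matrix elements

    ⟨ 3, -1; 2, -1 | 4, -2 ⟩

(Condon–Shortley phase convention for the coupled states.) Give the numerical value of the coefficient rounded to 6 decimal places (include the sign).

+0.188982  (= +√(1/28))

√[9·1!5!3!/10! · 2!4!1!3!2!6!] = √(5184/7)
  +(−1)^0/∏(0,1,4,1,1,2)! = 1/48  (running 1/48)
  +(−1)^1/∏(1,0,3,0,2,3)! = -1/72  (running 1/144)
⟨..|..⟩ = √(5184/7)·(1/144) = +0.188982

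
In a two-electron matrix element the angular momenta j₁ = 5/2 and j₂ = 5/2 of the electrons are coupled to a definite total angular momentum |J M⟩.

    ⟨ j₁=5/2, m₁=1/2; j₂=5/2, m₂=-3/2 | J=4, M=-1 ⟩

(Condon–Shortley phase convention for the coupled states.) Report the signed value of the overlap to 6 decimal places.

+√(5/14) = +0.597614

triangle: 1!×4!×4!/10! = 576/3628800
(j±m)!: 3!×2!×1!×4!×3!×5! = 207360
prefactor² = (2J+1)×Δ×N² = 10368/35
  k=0: +1/(0!×1!×2!×1!×2!×3!) = 1/24
  k=1: −1/(1!×0!×1!×0!×3!×4!) = -1/144
Σ = 5/144  ⇒  CG² = 10368/35×(5/144)² = 5/14
CG = +√(5/14) = +0.597614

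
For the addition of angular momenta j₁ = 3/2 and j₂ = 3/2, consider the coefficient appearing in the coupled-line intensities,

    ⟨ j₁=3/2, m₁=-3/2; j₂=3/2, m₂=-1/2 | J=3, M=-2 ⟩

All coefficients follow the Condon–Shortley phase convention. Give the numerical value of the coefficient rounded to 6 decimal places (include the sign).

+√(1/2) = +0.707107

triangle: 0!×3!×3!/7! = 36/5040
(j±m)!: 0!×3!×1!×2!×1!×5! = 1440
prefactor² = (2J+1)×Δ×N² = 72
  k=0: +1/(0!×0!×3!×1!×0!×2!) = 1/12
Σ = 1/12  ⇒  CG² = 72×(1/12)² = 1/2
CG = +√(1/2) = +0.707107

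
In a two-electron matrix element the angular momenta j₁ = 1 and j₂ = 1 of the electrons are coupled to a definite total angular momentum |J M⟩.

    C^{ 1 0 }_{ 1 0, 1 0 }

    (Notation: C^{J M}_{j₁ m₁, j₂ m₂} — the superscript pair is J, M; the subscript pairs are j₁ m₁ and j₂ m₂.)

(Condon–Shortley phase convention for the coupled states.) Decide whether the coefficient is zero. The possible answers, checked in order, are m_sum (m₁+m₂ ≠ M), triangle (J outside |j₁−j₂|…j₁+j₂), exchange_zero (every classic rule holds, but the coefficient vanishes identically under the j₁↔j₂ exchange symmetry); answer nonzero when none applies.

m-sum: m₁+m₂ = 0+0 = 0, M = 0  ✓
triangle: |j₁−j₂| = 0 ≤ J = 1 ≤ j₁+j₂ = 2  ✓
exchange: j₁=j₂ and m₁=m₂, and (−1)^(j₁+j₂−J) = (−1)^1 = −1 forces ⟨j₁m₁;j₂m₂|JM⟩ = −⟨j₂m₂;j₁m₁|JM⟩ = −⟨j₁m₁;j₂m₂|JM⟩ ⇒ the coefficient vanishes identically
Racah sum check: Σ_k collapses to 0 ⇒ CG = 0

exchange_zero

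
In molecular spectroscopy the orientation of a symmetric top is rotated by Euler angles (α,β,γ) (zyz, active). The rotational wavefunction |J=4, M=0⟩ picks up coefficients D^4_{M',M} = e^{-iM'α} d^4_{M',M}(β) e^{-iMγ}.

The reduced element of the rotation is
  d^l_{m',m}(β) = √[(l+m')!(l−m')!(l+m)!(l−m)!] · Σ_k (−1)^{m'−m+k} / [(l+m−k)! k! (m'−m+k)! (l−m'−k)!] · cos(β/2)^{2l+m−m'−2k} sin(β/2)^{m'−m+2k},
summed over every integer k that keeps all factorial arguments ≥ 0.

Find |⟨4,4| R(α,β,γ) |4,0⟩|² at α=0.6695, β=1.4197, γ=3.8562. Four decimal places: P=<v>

P=0.2495

First d^4_{4,0}(β=1.4197), then the phase factors e^{-i(4)α} and e^{-i(0)γ}:
With c≡cos(β/2)=0.758460 and s≡sin(β/2)=0.651720, N=[40320·1·24·24]^{1/2}=4819.161753
k∈{0} keeps every argument non-negative
  k=0: (−1)^4·4819.1618/(576)·0.7585^4·0.6517^4 = +0.499486
d^4_{4,0}(1.4197) = +0.499486
|D^4_{4,0}|² = |d^4_{4,0}(β)|² = (+0.499486)² = 0.249486 (the z-rotation phases have unit modulus)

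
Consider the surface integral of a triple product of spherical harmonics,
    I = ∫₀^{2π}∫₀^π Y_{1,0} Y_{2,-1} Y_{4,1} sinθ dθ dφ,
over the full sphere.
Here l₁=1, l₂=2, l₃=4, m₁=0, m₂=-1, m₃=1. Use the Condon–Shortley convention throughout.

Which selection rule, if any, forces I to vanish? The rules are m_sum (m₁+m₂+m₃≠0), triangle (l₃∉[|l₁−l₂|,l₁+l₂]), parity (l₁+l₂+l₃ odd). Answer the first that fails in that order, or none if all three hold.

triangle

Σmᵢ = 0  ✓
l₃∈[|l₁−l₂|,l₁+l₂]=[1,3] required, l₃=4 fails  ✗
Σlᵢ = 7 ⇒ odd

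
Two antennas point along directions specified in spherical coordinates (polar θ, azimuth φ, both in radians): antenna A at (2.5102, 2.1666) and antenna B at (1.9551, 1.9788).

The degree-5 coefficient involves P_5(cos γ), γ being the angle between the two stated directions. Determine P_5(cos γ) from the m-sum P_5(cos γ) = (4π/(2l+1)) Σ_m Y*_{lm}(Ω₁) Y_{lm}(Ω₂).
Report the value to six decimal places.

-0.317071

Expand P_5 via completeness: Σ_{m} conj(Y_{5,m}) at Ω₁ times Y_{5,m} at Ω₂ —
  [-5]  conj(Y_{5,-5})(Ω₁) = -0.005383-0.032819i ; Y_{5,-5}(Ω₂) = -0.283469+0.143716i ; Δ = +0.006243+0.008530i
  [-4]  conj(Y_{5,-4})(Ω₁) = +0.104408-0.098913i ; Y_{5,-4}(Ω₂) = +0.024866+0.405686i ; Δ = +0.042724+0.039897i
  [-3]  conj(Y_{5,-3})(Ω₁) = +0.337988+0.074380i ; Y_{5,-3}(Ω₂) = +0.068705+0.024829i ; Δ = +0.021375+0.013502i
  [-2]  conj(Y_{5,-2})(Ω₁) = +0.168454+0.422750i ; Y_{5,-2}(Ω₂) = -0.216372+0.230041i ; Δ = -0.133699-0.052720i
  [-1]  conj(Y_{5,-1})(Ω₁) = -0.084193+0.124180i ; Y_{5,-1}(Ω₂) = +0.065143+0.150703i ; Δ = -0.024199-0.004599i
  [+0]  conj(Y_{5,0})(Ω₁) = +0.364728-0.000000i ; Y_{5,0}(Ω₂) = -0.280857+0.000000i ; Δ = -0.102436+0.000000i
  [+1]  conj(Y_{5,1})(Ω₁) = +0.084193+0.124180i ; Y_{5,1}(Ω₂) = -0.065143+0.150703i ; Δ = -0.024199+0.004599i
  [+2]  conj(Y_{5,2})(Ω₁) = +0.168454-0.422750i ; Y_{5,2}(Ω₂) = -0.216372-0.230041i ; Δ = -0.133699+0.052720i
  [+3]  conj(Y_{5,3})(Ω₁) = -0.337988+0.074380i ; Y_{5,3}(Ω₂) = -0.068705+0.024829i ; Δ = +0.021375-0.013502i
  [+4]  conj(Y_{5,4})(Ω₁) = +0.104408+0.098913i ; Y_{5,4}(Ω₂) = +0.024866-0.405686i ; Δ = +0.042724-0.039897i
  [+5]  conj(Y_{5,5})(Ω₁) = +0.005383-0.032819i ; Y_{5,5}(Ω₂) = +0.283469+0.143716i ; Δ = +0.006243-0.008530i
Accumulated sum -0.277549+0.000000i; after 4π/(2l+1) scaling, -0.317071+0.000000i ⇒ P_5 = -0.317071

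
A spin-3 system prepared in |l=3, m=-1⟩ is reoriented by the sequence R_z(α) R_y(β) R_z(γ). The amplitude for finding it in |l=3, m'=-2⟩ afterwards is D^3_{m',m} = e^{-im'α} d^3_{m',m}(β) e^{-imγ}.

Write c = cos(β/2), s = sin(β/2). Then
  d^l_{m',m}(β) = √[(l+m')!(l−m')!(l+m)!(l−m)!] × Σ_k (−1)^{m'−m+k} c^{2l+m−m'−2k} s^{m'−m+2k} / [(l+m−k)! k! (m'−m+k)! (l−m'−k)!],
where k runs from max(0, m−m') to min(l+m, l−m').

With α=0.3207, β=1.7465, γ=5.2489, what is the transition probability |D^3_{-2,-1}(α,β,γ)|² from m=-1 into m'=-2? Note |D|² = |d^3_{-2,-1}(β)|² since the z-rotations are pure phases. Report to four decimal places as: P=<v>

Split into d^3_{-2,-1}(β=1.7465) × two z-phases.
With c≡cos(β/2)=0.642339 and s≡sin(β/2)=0.766421, N=[1·120·2·24]^{1/2}=75.894664
The bounds max(0,m−m')=1 and min(l+m,l−m')=2 give 2 terms
  k=1: (−1)^0·75.8947/(24)·0.6423^5·0.7664^1 = +0.265026
  k=2: (−1)^1·75.8947/(12)·0.6423^3·0.7664^3 = -0.754613
d^3_{-2,-1}(1.7465) = +0.265026 -0.754613 = -0.489587
|D^3_{-2,-1}|² = |d^3_{-2,-1}(β)|² = (-0.489587)² = 0.239696 (the z-rotation phases have unit modulus)

P=0.2397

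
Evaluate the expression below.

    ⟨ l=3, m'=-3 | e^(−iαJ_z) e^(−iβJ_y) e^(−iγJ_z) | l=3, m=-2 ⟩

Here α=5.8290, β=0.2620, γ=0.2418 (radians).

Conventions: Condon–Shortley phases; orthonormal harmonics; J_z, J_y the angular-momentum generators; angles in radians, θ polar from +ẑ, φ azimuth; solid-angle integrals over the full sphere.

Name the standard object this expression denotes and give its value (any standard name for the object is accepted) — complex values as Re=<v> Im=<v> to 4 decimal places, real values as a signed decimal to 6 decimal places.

Wigner D-matrix element, Re=0.1955 Im=-0.2360

This is a Wigner D-matrix element — the rotation-matrix element ⟨l m'| R(α,β,γ) |l m⟩ in the angular-momentum basis.
Split into d^3_{-3,-2}(β=0.2620) × two z-phases.
Half-angle: c=0.991432, s=0.130626. N=√(1·720·1·120)=293.938769
Admissible k: 1..1 (factorial args all ≥0)
  k=1: (−1)^0·293.9388/(120)·0.9914^5·0.1306^1 = +0.306491
d^3_{-3,-2}(0.2620) = +0.306491
Phases: e^{-i·(-3)·5.8290}=+0.206739-0.978396i, e^{-i·(-2)·0.2418}=+0.885327+0.464969i ⇒ D=+0.195528-0.236021i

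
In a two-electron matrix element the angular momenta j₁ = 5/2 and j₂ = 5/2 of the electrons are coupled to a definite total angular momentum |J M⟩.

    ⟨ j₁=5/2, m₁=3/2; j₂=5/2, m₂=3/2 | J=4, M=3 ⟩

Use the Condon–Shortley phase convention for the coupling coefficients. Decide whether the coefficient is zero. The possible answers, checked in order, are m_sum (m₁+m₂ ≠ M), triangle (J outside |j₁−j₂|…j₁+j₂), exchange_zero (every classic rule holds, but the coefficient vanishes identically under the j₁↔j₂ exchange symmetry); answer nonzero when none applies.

exchange_zero

m-sum: m₁+m₂ = 3/2+3/2 = 3, M = 3  ✓
triangle: |j₁−j₂| = 0 ≤ J = 4 ≤ j₁+j₂ = 5  ✓
exchange: j₁=j₂ and m₁=m₂, and (−1)^(j₁+j₂−J) = (−1)^1 = −1 forces ⟨j₁m₁;j₂m₂|JM⟩ = −⟨j₂m₂;j₁m₁|JM⟩ = −⟨j₁m₁;j₂m₂|JM⟩ ⇒ the coefficient vanishes identically
Racah sum check: Σ_k collapses to 0 ⇒ CG = 0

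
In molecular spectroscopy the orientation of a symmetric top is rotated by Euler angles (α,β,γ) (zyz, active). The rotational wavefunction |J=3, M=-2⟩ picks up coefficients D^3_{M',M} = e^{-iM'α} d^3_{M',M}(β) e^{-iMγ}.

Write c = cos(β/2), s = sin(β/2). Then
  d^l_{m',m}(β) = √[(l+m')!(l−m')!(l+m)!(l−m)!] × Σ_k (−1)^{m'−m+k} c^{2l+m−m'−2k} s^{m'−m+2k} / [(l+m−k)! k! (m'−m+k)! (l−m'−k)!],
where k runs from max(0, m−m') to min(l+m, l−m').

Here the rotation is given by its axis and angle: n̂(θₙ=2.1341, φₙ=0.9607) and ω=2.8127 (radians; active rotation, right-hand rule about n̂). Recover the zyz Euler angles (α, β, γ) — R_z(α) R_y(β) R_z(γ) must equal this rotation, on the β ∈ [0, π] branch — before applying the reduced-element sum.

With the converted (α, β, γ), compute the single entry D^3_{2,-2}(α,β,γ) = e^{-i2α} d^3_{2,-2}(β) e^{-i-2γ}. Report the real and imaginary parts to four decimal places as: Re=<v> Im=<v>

Axis–angle → zyz. n̂ = (sinθₙcosφₙ, sinθₙsinφₙ, cosθₙ) = (+0.484424, +0.692962, -0.533982), ω = 2.8127.
R = I cosω + sinω [n̂]ₓ + (1−cosω) n̂n̂ᵀ gives
  R = [-0.489646, +0.825856, -0.279659; +0.480908, -0.011746, -0.876692; -0.727306, -0.563759, -0.391409]
β = atan2(√(R₁₃²+R₂₃²), R₃₃) = 1.972959; α = atan2(R₂₃, R₁₃) mod 2π = 4.403599; γ = atan2(R₃₂, −R₃₁) mod 2π = 5.623792
Split into d^3_{2,-2}(β=1.9730) × two z-phases.
Half-angle: c=0.551630, s=0.834089. N=√(120·1·1·120)=120.000000
The bounds max(0,m−m')=0 and min(l+m,l−m')=1 give 2 terms
  k=0: (−1)^4·120.0000/(24)·0.5516^2·0.8341^4 = +0.736402
  k=1: (−1)^5·120.0000/(120)·0.5516^0·0.8341^6 = -0.336725
d^3_{2,-2}(1.9730) = +0.736402 -0.336725 = +0.399678
D = (-0.815283-0.579063i)·(+0.399678)·(+0.249351-0.968413i) = -0.305379+0.257848i

Re=-0.3054 Im=0.2578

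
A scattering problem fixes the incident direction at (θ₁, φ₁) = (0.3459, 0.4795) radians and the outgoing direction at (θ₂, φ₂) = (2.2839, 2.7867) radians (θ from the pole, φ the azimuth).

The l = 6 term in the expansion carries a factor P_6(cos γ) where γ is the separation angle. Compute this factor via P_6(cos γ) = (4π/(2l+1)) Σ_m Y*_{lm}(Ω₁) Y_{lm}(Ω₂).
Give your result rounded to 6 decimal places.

Summing Y*_{l m}(θ₁,φ₁)·Y_{l m}(θ₂,φ₂) over m ∈ [−6, 6]; prefactor 4π/(2·6+1) = 0.966644:
  [-6]  conj(Y_{6,-6})(Ω₁) = -0.00071 + 0.00019j ; Y_{6,-6}(Ω₂) = -0.04792 + 0.07669j ; Δ = 0.00002 - 0.00006j
  [-5]  conj(Y_{6,-5})(Ω₁) = -0.00519 + 0.00478j ; Y_{6,-5}(Ω₂) = -0.05480 + 0.26535j ; Δ = -0.00098 - 0.00164j
  [-4]  conj(Y_{6,-4})(Ω₁) = -0.01401 + 0.03873j ; Y_{6,-4}(Ω₂) = 0.06521 + 0.42792j ; Δ = -0.01748 - 0.00347j
  [-3]  conj(Y_{6,-3})(Ω₁) = 0.02122 + 0.15946j ; Y_{6,-3}(Ω₂) = 0.15262 + 0.27535j ; Δ = -0.04067 + 0.03018j
  [-2]  conj(Y_{6,-2})(Ω₁) = 0.23477 + 0.33463j ; Y_{6,-2}(Ω₂) = -0.09318 - 0.08006j ; Δ = 0.00491 - 0.04998j
  [-1]  conj(Y_{6,-1})(Ω₁) = 0.50107 + 0.26054j ; Y_{6,-1}(Ω₂) = -0.34306 - 0.12713j ; Δ = -0.13877 - 0.15308j
  [+0]  conj(Y_{6,0})(Ω₁) = 0.08469 + 0.00000j ; Y_{6,0}(Ω₂) = 0.02223 + 0.00000j ; Δ = 0.00188 + 0.00000j
  [+1]  conj(Y_{6,1})(Ω₁) = -0.50107 + 0.26054j ; Y_{6,1}(Ω₂) = 0.34306 - 0.12713j ; Δ = -0.13877 + 0.15308j
  [+2]  conj(Y_{6,2})(Ω₁) = 0.23477 - 0.33463j ; Y_{6,2}(Ω₂) = -0.09318 + 0.08006j ; Δ = 0.00491 + 0.04998j
  [+3]  conj(Y_{6,3})(Ω₁) = -0.02122 + 0.15946j ; Y_{6,3}(Ω₂) = -0.15262 + 0.27535j ; Δ = -0.04067 - 0.03018j
  [+4]  conj(Y_{6,4})(Ω₁) = -0.01401 - 0.03873j ; Y_{6,4}(Ω₂) = 0.06521 - 0.42792j ; Δ = -0.01748 + 0.00347j
  [+5]  conj(Y_{6,5})(Ω₁) = 0.00519 + 0.00478j ; Y_{6,5}(Ω₂) = 0.05480 + 0.26535j ; Δ = -0.00098 + 0.00164j
  [+6]  conj(Y_{6,6})(Ω₁) = -0.00071 - 0.00019j ; Y_{6,6}(Ω₂) = -0.04792 - 0.07669j ; Δ = 0.00002 + 0.00006j
Accumulated sum -0.38407 + 0.00000j; after 4π/(2l+1) scaling, -0.37126 + 0.00000j ⇒ P_6 = -0.371260

-0.371260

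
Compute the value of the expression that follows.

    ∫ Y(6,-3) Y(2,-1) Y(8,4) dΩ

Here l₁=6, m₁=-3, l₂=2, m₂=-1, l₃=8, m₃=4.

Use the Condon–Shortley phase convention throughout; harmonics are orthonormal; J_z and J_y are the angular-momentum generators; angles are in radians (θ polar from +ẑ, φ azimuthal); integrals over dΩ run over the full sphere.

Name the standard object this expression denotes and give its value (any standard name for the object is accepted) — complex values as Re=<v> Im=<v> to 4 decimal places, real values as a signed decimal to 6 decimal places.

This is a Gaunt coefficient — the integral of a triple product of spherical harmonics over the sphere.
m-sum 0 ✓  L=16 even ✓  4≤8≤8 ✓
Π(2lᵢ+1) = 13×5×17 = 1105
triangle coeff Δ(6,2,8) = 1/30940
Σ_t [0,0]: t=0:+1/2073600 = 1/2073600
(3j)²=28/1105 [(6 2 8; 0 0 0)], sign=+1
Σ_t [0,0]: t=0:+1/13063680 = 1/13063680
(3j)²=44/1547 [(6 2 8; -3 -1 4)], sign=+1
⇒ 4πI² = 176/221
I = (+1)√(176/221/(4π)) = 0.25174176

Gaunt coefficient, +0.251742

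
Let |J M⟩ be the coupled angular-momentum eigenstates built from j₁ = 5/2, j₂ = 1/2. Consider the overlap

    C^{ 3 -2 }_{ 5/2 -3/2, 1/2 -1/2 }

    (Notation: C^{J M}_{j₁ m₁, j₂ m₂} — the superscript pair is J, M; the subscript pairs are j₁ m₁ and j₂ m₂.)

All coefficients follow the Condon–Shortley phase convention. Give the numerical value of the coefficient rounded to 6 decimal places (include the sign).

+0.912871

j₁+j₂−J=0  J+j₁−j₂=5  J−j₁+j₂=1  j₁+j₂+J+1=7
(j₁±m₁, j₂±m₂, J±M) = (1,4,0,1,1,5)
P² = 480
sum k=0..0:
  [0] +1/24 = 1/24
S = 1/24
C² = P²·S² = 5/6 ; C = +0.912871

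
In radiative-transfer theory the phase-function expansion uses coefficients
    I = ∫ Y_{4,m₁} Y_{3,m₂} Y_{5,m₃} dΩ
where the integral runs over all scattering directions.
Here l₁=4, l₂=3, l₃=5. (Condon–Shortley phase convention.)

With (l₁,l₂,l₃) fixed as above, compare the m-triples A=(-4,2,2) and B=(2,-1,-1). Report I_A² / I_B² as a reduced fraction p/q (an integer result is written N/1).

Shared (l₁,l₂,l₃)=(4,3,5): N and (l;000)² cancel in I_A²/I_B².
A: Δ = 2!·6!·4!/13! = 1/180180; Racah Σ t=2..2: t=2:+1/8640 = 1/8640; ⇒ 3j(4 3 5; -4 2 2)² = 14/1287, sgn -1
B: Δ = 2!·6!·4!/13! = 1/180180; Racah Σ t=0..2: t=0:+1/384 t=1:−1/720 t=2:+1/34560 = 43/34560; ⇒ 3j(4 3 5; 2 -1 -1)² = 1849/180180, sgn +1
I_A²/I_B² = (14/1287)/(1849/180180) = 1960/1849

1960/1849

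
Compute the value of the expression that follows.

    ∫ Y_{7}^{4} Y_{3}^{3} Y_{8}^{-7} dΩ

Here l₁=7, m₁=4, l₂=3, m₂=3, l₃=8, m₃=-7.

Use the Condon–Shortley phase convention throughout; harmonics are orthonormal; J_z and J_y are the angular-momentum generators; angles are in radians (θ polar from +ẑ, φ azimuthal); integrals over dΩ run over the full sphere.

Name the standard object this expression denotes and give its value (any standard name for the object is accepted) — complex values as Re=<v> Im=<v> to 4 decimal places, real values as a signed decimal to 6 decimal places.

This is a Gaunt coefficient — the integral of a triple product of spherical harmonics over the sphere.
Checks pass: Σm=0; 18 even; l₃=8∈[4,10].
(2·7+1)(2·3+1)(2·8+1) = 1785
Δ: 2! 12! 4! / 19! → 1/5290740
sum: t=0:+1/7257600 t=1:−1/2073600 t=2:+1/7257600 = -1/4838400
3j²(7 3 8; 0 0 0) = Δ·Π!·Σ² = 252/20995  (sign -1)
sum: t=2:+1/1916006400 = 1/1916006400
3j²(7 3 8; 4 3 -7) = Δ·Π!·Σ² = 15/1292  (sign -1)
combine: 4πI² = 1785·252/20995·15/1292 = 19845/79781
take √, sign +1: I = 0.14069248

Gaunt coefficient, +0.140692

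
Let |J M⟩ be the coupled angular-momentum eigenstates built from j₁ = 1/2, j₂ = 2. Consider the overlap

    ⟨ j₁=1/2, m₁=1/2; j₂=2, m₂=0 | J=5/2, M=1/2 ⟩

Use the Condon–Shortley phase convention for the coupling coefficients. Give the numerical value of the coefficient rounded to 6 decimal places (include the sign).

j₁+j₂−J=0  J+j₁−j₂=1  J−j₁+j₂=4  j₁+j₂+J+1=6
(j₁±m₁, j₂±m₂, J±M) = (1,0,2,2,3,2)
P² = 48/5
sum k=0..0:
  [0] +1/4 = 1/4
S = 1/4
C² = P²·S² = 3/5 ; C = +0.774597

+0.774597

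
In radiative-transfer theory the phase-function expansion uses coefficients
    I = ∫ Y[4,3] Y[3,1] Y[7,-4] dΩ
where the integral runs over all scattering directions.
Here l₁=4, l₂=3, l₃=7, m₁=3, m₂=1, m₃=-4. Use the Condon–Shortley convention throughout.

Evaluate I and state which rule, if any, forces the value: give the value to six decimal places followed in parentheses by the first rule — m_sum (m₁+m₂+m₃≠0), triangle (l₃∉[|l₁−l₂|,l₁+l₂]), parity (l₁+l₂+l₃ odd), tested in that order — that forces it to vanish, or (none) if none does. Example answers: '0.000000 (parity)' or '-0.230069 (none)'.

0.212007 (none)

Checks pass: Σm=0; 14 even; l₃=7∈[1,7].
(2·4+1)(2·3+1)(2·7+1) = 945
Δ: 0! 8! 6! / 15! → 1/45045
sum: t=0:+1/20736 = 1/20736
3j²(4 3 7; 0 0 0) = Δ·Π!·Σ² = 35/1287  (sign -1)
sum: t=0:+1/241920 = 1/241920
3j²(4 3 7; 3 1 -4) = Δ·Π!·Σ² = 2/91  (sign -1)
combine: 4πI² = 945·35/1287·2/91 = 1050/1859
take √, sign +1: I = 0.21200691
No selection rule forces the value: the integral is nonzero (none).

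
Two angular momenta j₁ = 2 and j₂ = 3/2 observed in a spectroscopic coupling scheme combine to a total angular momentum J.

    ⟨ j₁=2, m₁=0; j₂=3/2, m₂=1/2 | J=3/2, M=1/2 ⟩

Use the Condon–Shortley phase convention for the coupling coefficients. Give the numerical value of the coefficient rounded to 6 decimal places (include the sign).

j₁+j₂−J=2  J+j₁−j₂=2  J−j₁+j₂=1  j₁+j₂+J+1=6
(j₁±m₁, j₂±m₂, J±M) = (2,2,2,1,2,1)
P² = 16/45
sum k=1..2:
  [1] −1/1 = -1
  [2] +1/4 = 1/4
S = -3/4
C² = P²·S² = 1/5 ; C = -0.447214

−√(1/5) ≈ -0.447214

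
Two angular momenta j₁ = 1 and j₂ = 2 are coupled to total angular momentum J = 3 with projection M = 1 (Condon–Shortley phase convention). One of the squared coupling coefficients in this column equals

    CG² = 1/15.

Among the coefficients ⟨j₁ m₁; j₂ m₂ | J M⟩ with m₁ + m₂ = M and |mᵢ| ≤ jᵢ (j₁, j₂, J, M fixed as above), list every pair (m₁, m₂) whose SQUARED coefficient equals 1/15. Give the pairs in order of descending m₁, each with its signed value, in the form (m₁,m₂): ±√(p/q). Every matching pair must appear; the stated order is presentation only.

(-1,2): +√(1/15)

Admissible pairs with m₁+m₂ = M = 1: (-1,2), (0,1), (1,0)
  (m₁,m₂)=(1,0): CG² = 2/5, CG = +√(2/5)
  (m₁,m₂)=(0,1): CG² = 8/15, CG = +√(8/15)
  (m₁,m₂)=(-1,2): CG² = 1/15, CG = +√(1/15)   ← matches the target
Pairs with CG² = 1/15: (-1,2): +√(1/15)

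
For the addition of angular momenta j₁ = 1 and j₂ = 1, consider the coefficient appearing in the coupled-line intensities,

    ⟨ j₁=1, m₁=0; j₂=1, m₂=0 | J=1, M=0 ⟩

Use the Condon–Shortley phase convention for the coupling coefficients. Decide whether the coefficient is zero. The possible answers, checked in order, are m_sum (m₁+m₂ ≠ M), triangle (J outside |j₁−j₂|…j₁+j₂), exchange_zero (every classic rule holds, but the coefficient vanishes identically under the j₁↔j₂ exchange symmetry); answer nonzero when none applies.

exchange_zero

m-sum: m₁+m₂ = 0+0 = 0, M = 0  ✓
triangle: |j₁−j₂| = 0 ≤ J = 1 ≤ j₁+j₂ = 2  ✓
exchange: j₁=j₂ and m₁=m₂, and (−1)^(j₁+j₂−J) = (−1)^1 = −1 forces ⟨j₁m₁;j₂m₂|JM⟩ = −⟨j₂m₂;j₁m₁|JM⟩ = −⟨j₁m₁;j₂m₂|JM⟩ ⇒ the coefficient vanishes identically
Racah sum check: Σ_k collapses to 0 ⇒ CG = 0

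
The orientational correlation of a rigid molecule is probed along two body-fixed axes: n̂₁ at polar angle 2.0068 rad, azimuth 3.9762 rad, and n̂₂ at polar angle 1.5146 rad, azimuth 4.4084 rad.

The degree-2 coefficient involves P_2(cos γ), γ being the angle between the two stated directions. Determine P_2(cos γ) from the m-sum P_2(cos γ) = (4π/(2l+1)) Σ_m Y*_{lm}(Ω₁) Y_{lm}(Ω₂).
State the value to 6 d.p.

Term-by-term m-sum for l=2 (normalisation 4π/5 = 2.513274):
  m=-2: (-0.031186+0.315845i) × (-0.316055-0.219947i) = +0.079326-0.092965i  (running Σ = +0.079326-0.092965i)
  m=-1: (+0.198580+0.219153i) × (-0.012968+0.041337i) = -0.011634+0.005367i  (running Σ = +0.067691-0.087599i)
  m=0: (-0.146637-0.000000i) × (-0.312407+0.000000i) = +0.045810+0.000000i  (running Σ = +0.113502-0.087599i)
  m=1: (-0.198580+0.219153i) × (+0.012968+0.041337i) = -0.011634-0.005367i  (running Σ = +0.101868-0.092965i)
  m=2: (-0.031186-0.315845i) × (-0.316055+0.219947i) = +0.079326+0.092965i  (running Σ = +0.181193+0.000000i)
Accumulated sum +0.181193+0.000000i; after 4π/(2l+1) scaling, +0.455388+0.000000i ⇒ P_2 = 0.455388

0.455388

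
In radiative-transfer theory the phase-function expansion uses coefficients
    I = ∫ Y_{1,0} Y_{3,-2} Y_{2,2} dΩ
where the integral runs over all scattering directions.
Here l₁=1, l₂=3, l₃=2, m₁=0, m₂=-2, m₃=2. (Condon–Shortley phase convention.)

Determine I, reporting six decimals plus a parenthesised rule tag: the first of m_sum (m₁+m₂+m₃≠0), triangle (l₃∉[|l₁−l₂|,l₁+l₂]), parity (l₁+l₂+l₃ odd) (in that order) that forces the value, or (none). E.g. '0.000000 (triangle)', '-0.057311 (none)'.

0.184674 (none)

Rules hold: Σm=0, L=6 even, 2≤2≤4.
N = 3·7·5 = 105
Δ = 2!·0!·4!/7! = 1/105
Racah Σ t=1..1: t=1:−1/4 = -1/4
⇒ 3j(1 3 2; 0 0 0)² = 3/35, sgn -1
Racah Σ t=1..1: t=1:−1/24 = -1/24
⇒ 3j(1 3 2; 0 -2 2)² = 1/21, sgn -1
4πI² = N·(3j₀)²·(3jₘ)² = 3/7
I = +1·√(0.428571/4π) = 0.18467439
No selection rule forces the value: the integral is nonzero (none).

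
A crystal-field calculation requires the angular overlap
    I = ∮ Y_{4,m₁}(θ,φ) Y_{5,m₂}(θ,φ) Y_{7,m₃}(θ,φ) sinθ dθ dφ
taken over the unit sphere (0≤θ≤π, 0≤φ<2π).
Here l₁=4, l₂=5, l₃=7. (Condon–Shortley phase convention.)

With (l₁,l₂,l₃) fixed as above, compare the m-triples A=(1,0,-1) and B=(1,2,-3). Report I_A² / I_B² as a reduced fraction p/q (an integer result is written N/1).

18515/33282

Same 4,5,7: normalisation and zero-m 3j drop out of the ratio.
A: Δ: 2! 6! 8! / 17! → 1/6126120; sum: t=0:+1/51840 t=1:−1/27648 t=2:+1/172800 = -23/2073600; 3j²(4 5 7; 1 0 -1) = Δ·Π!·Σ² = 529/87516  (sign -1)
B: Δ: 2! 6! 8! / 17! → 1/6126120; sum: t=0:+1/362880 t=1:−1/69120 t=2:+1/172800 = -43/7257600; 3j²(4 5 7; 1 2 -3) = Δ·Π!·Σ² = 1849/170170  (sign -1)
I_A²/I_B² = (529/87516)/(1849/170170) = 18515/33282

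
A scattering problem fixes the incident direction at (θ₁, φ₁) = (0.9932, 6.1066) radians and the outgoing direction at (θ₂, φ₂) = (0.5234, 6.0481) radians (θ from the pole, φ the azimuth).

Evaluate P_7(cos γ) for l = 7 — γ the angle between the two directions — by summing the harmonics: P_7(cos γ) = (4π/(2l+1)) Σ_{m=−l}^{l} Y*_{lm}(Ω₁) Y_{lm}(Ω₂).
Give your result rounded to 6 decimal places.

Term-by-term m-sum for l=7 (normalisation 4π/15 = 0.837758):
  [-7]  conj(Y_{7,-7})(Ω₁) = 0.04758 - 0.13681j ; Y_{7,-7}(Ω₂) = -0.00029 + 0.00389j ; Δ = 0.00052 + 0.00022j
  [-6]  conj(Y_{7,-6})(Ω₁) = 0.17283 - 0.30805j ; Y_{7,-6}(Ω₂) = 0.00403 + 0.02494j ; Δ = 0.00838 + 0.00307j
  [-5]  conj(Y_{7,-5})(Ω₁) = 0.27648 - 0.33645j ; Y_{7,-5}(Ω₂) = 0.03859 + 0.09246j ; Δ = 0.04178 + 0.01258j
  [-4]  conj(Y_{7,-4})(Ω₁) = 0.13149 - 0.11219j ; Y_{7,-4}(Ω₂) = 0.15791 + 0.21637j ; Δ = 0.04504 + 0.01074j
  [-3]  conj(Y_{7,-3})(Ω₁) = -0.22267 + 0.13039j ; Y_{7,-3}(Ω₂) = 0.35727 + 0.30415j ; Δ = -0.11921 - 0.02114j
  [-2]  conj(Y_{7,-2})(Ω₁) = -0.28603 + 0.10544j ; Y_{7,-2}(Ω₂) = 0.39101 + 0.19871j ; Δ = -0.13279 - 0.01561j
  [-1]  conj(Y_{7,-1})(Ω₁) = 0.13797 - 0.02462j ; Y_{7,-1}(Ω₂) = -0.03673 - 0.00880j ; Δ = -0.00528 - 0.00031j
  [+0]  conj(Y_{7,0})(Ω₁) = 0.32377 + 0.00000j ; Y_{7,0}(Ω₂) = -0.44820 + 0.00000j ; Δ = -0.14511 + 0.00000j
  [+1]  conj(Y_{7,1})(Ω₁) = -0.13797 - 0.02462j ; Y_{7,1}(Ω₂) = 0.03673 - 0.00880j ; Δ = -0.00528 + 0.00031j
  [+2]  conj(Y_{7,2})(Ω₁) = -0.28603 - 0.10544j ; Y_{7,2}(Ω₂) = 0.39101 - 0.19871j ; Δ = -0.13279 + 0.01561j
  [+3]  conj(Y_{7,3})(Ω₁) = 0.22267 + 0.13039j ; Y_{7,3}(Ω₂) = -0.35727 + 0.30415j ; Δ = -0.11921 + 0.02114j
  [+4]  conj(Y_{7,4})(Ω₁) = 0.13149 + 0.11219j ; Y_{7,4}(Ω₂) = 0.15791 - 0.21637j ; Δ = 0.04504 - 0.01074j
  [+5]  conj(Y_{7,5})(Ω₁) = -0.27648 - 0.33645j ; Y_{7,5}(Ω₂) = -0.03859 + 0.09246j ; Δ = 0.04178 - 0.01258j
  [+6]  conj(Y_{7,6})(Ω₁) = 0.17283 + 0.30805j ; Y_{7,6}(Ω₂) = 0.00403 - 0.02494j ; Δ = 0.00838 - 0.00307j
  [+7]  conj(Y_{7,7})(Ω₁) = -0.04758 - 0.13681j ; Y_{7,7}(Ω₂) = 0.00029 + 0.00389j ; Δ = 0.00052 - 0.00022j
Accumulated sum -0.46826 - 0.00000j; after 4π/(2l+1) scaling, -0.39229 - 0.00000j ⇒ P_7 = -0.392291

-0.392291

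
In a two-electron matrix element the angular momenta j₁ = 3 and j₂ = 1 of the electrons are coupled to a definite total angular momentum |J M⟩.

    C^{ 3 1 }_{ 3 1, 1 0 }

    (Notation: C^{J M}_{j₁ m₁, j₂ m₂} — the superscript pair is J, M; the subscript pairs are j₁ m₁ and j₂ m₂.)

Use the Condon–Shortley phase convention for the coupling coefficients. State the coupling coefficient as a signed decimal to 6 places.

+0.288675

j₁+j₂−J=1  J+j₁−j₂=5  J−j₁+j₂=1  j₁+j₂+J+1=8
(j₁±m₁, j₂±m₂, J±M) = (4,2,1,1,4,2)
P² = 48
sum k=0..1:
  [0] +1/12 = 1/12
  [1] −1/24 = -1/24
S = 1/24
C² = P²·S² = 1/12 ; C = +0.288675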